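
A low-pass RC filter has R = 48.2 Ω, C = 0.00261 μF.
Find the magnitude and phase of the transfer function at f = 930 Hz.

Step 1 — Angular frequency: ω = 2π·930 = 5843 rad/s.
Step 2 — Transfer function: H(jω) = 1/(1 + jωRC).
Step 3 — Denominator: 1 + jωRC = 1 + j·5843·48.2·2.61e-09 = 1 + j0.0007351.
Step 4 — H = 1 - j0.0007351.
Step 5 — Magnitude: |H| = 1 (-0.0 dB); phase: φ = -0.0°.

|H| = 1 (-0.0 dB), φ = -0.0°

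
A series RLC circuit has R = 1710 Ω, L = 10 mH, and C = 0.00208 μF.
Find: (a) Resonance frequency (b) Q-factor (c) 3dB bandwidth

Step 1 — Resonance: ω₀ = 1/√(LC) = 1/√(0.01·2.08e-09) = 2.193e+05 rad/s.
Step 2 — f₀ = ω₀/(2π) = 3.49e+04 Hz.
Step 3 — Series Q: Q = ω₀L/R = 2.193e+05·0.01/1710 = 1.282.
Step 4 — Bandwidth: Δω = ω₀/Q = 1.71e+05 rad/s; BW = Δω/(2π) = 2.722e+04 Hz.

(a) f₀ = 3.49e+04 Hz  (b) Q = 1.282  (c) BW = 2.722e+04 Hz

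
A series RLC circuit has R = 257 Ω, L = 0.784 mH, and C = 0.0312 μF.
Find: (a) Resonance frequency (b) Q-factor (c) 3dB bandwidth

Step 1 — Resonance condition Im(Z)=0 gives ω₀ = 1/√(LC).
Step 2 — ω₀ = 1/√(0.000784·3.12e-08) = 2.022e+05 rad/s.
Step 3 — f₀ = ω₀/(2π) = 3.218e+04 Hz.
Step 4 — Series Q: Q = ω₀L/R = 2.022e+05·0.000784/257 = 0.6168.
Step 5 — 3dB bandwidth: Δω = ω₀/Q = 3.278e+05 rad/s; BW = Δω/(2π) = 5.217e+04 Hz.

(a) f₀ = 3.218e+04 Hz  (b) Q = 0.6168  (c) BW = 5.217e+04 Hz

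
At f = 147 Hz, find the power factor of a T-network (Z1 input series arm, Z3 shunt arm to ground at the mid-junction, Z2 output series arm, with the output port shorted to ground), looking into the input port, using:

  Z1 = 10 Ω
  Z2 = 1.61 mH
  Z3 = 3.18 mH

Step 1 — Angular frequency: ω = 2π·f = 2π·147 = 923.6 rad/s.
Step 2 — Component impedances:
  Z1: Z = R = 10 Ω
  Z2: Z = jωL = j·923.6·0.00161 = 0 + j1.487 Ω
  Z3: Z = jωL = j·923.6·0.00318 = 0 + j2.937 Ω
Step 3 — With the output port shorted to ground, the output series arm Z2 runs from the junction to ground; the shunt arm Z3 also runs from the junction to ground. They appear in parallel: Z3 || Z2 = 0 + j0.9872 Ω.
Step 4 — Series with input arm Z1: Z_in = Z1 + (Z3 || Z2) = 10 + j0.9872 Ω = 10.05∠5.6° Ω.
Step 5 — Power factor: PF = cos(φ) = Re(Z)/|Z| = 10/10.0486 = 0.9952.
Step 6 — Type: Im(Z) = 0.9872 ⇒ lagging (phase φ = 5.6°).

PF = 0.9952 (lagging, φ = 5.6°)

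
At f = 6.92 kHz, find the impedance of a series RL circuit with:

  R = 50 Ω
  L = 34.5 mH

Step 1 — Angular frequency: ω = 2π·f = 2π·6920 = 4.348e+04 rad/s.
Step 2 — Component impedances:
  R: Z = R = 50 Ω
  L: Z = jωL = j·4.348e+04·0.0345 = 0 + j1500 Ω
Step 3 — Series combination: Z_total = R + L = 50 + j1500 Ω = 1501∠88.1° Ω.

Z = 50 + j1500 Ω = 1501∠88.1° Ω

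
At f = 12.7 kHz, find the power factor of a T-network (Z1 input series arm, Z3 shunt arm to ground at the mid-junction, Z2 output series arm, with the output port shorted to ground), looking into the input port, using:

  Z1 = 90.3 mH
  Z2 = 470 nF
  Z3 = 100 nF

Step 1 — Angular frequency: ω = 2π·f = 2π·1.27e+04 = 7.98e+04 rad/s.
Step 2 — Component impedances:
  Z1: Z = jωL = j·7.98e+04·0.0903 = 0 + j7206 Ω
  Z2: Z = 1/(jωC) = -j/(ω·C) = 0 - j26.66 Ω
  Z3: Z = 1/(jωC) = -j/(ω·C) = 0 - j125.3 Ω
Step 3 — With the output port shorted to ground, the output series arm Z2 runs from the junction to ground; the shunt arm Z3 also runs from the junction to ground. They appear in parallel: Z3 || Z2 = 0 - j21.99 Ω.
Step 4 — Series with input arm Z1: Z_in = Z1 + (Z3 || Z2) = 0 + j7184 Ω = 7184∠90.0° Ω.
Step 5 — Power factor: PF = cos(φ) = Re(Z)/|Z| = 0/7184 = 0.
Step 6 — Type: Im(Z) = 7184 ⇒ lagging (phase φ = 90.0°).

PF = 0 (lagging, φ = 90.0°)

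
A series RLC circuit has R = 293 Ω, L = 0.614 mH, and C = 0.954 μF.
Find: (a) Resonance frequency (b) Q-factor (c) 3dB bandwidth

Step 1 — Resonance: ω₀ = 1/√(LC) = 1/√(0.000614·9.54e-07) = 4.132e+04 rad/s.
Step 2 — f₀ = ω₀/(2π) = 6576 Hz.
Step 3 — Series Q: Q = ω₀L/R = 4.132e+04·0.000614/293 = 0.08658.
Step 4 — Bandwidth: Δω = ω₀/Q = 4.772e+05 rad/s; BW = Δω/(2π) = 7.595e+04 Hz.

(a) f₀ = 6576 Hz  (b) Q = 0.08658  (c) BW = 7.595e+04 Hz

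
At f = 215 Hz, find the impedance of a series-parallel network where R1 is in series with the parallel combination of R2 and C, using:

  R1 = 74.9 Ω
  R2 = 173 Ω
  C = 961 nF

Step 1 — Angular frequency: ω = 2π·f = 2π·215 = 1351 rad/s.
Step 2 — Component impedances:
  R1: Z = R = 74.9 Ω
  R2: Z = R = 173 Ω
  C: Z = 1/(jωC) = -j/(ω·C) = 0 - j770.3 Ω
Step 3 — Parallel branch: R2 || C = 1/(1/R2 + 1/C) = 164.7 - j36.99 Ω.
Step 4 — Series with R1: Z_total = R1 + (R2 || C) = 239.6 - j36.99 Ω = 242.4∠-8.8° Ω.

Z = 239.6 - j36.99 Ω = 242.4∠-8.8° Ω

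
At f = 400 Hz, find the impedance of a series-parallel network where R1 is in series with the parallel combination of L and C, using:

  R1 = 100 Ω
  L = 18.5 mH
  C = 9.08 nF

Step 1 — Angular frequency: ω = 2π·f = 2π·400 = 2513 rad/s.
Step 2 — Component impedances:
  R1: Z = R = 100 Ω
  L: Z = jωL = j·2513·0.0185 = 0 + j46.5 Ω
  C: Z = 1/(jωC) = -j/(ω·C) = 0 - j4.382e+04 Ω
Step 3 — Parallel branch: L || C = 1/(1/L + 1/C) = 0 + j46.54 Ω.
Step 4 — Series with R1: Z_total = R1 + (L || C) = 100 + j46.54 Ω = 110.3∠25.0° Ω.

Z = 100 + j46.54 Ω = 110.3∠25.0° Ω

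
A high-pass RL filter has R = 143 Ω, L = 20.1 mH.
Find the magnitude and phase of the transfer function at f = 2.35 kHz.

Step 1 — Angular frequency: ω = 2π·2350 = 1.477e+04 rad/s.
Step 2 — Transfer function: H(jω) = jωL/(R + jωL).
Step 3 — Numerator jωL = j·296.8; denominator R + jωL = 143 + j296.8.
Step 4 — H = 0.8116 + j0.391.
Step 5 — Magnitude: |H| = 0.9009 (-0.9 dB); phase: φ = 25.7°.

|H| = 0.9009 (-0.9 dB), φ = 25.7°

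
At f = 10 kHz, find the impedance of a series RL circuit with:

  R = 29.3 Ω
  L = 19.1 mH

Step 1 — Angular frequency: ω = 2π·f = 2π·1e+04 = 6.283e+04 rad/s.
Step 2 — Component impedances:
  R: Z = R = 29.3 Ω
  L: Z = jωL = j·6.283e+04·0.0191 = 0 + j1200 Ω
Step 3 — Series combination: Z_total = R + L = 29.3 + j1200 Ω = 1200∠88.6° Ω.

Z = 29.3 + j1200 Ω = 1200∠88.6° Ω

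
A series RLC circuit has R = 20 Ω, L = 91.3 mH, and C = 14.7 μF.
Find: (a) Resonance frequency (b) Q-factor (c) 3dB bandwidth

Step 1 — Resonance condition Im(Z)=0 gives ω₀ = 1/√(LC).
Step 2 — ω₀ = 1/√(0.0913·1.47e-05) = 863.2 rad/s.
Step 3 — f₀ = ω₀/(2π) = 137.4 Hz.
Step 4 — Series Q: Q = ω₀L/R = 863.2·0.0913/20 = 3.94.
Step 5 — 3dB bandwidth: Δω = ω₀/Q = 219.1 rad/s; BW = Δω/(2π) = 34.86 Hz.

(a) f₀ = 137.4 Hz  (b) Q = 3.94  (c) BW = 34.86 Hz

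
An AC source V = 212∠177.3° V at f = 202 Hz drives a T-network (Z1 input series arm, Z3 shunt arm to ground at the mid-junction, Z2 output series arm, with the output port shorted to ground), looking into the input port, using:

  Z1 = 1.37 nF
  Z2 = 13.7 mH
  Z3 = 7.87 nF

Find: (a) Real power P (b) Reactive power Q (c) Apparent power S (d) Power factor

Step 1 — Angular frequency: ω = 2π·f = 2π·202 = 1269 rad/s.
Step 2 — Component impedances:
  Z1: Z = 1/(jωC) = -j/(ω·C) = 0 - j5.751e+05 Ω
  Z2: Z = jωL = j·1269·0.0137 = 0 + j17.39 Ω
  Z3: Z = 1/(jωC) = -j/(ω·C) = 0 - j1.001e+05 Ω
Step 3 — With the output port shorted to ground, the output series arm Z2 runs from the junction to ground; the shunt arm Z3 also runs from the junction to ground. They appear in parallel: Z3 || Z2 = 0 + j17.39 Ω.
Step 4 — Series with input arm Z1: Z_in = Z1 + (Z3 || Z2) = 0 - j5.751e+05 Ω = 5.751e+05∠-90.0° Ω.
Step 5 — Source phasor: V = 212∠177.3° V = -211.8 + j9.987 V.
Step 6 — Current: I = V / Z = -1.737e-05 - j0.0003682 A = 0.0003686∠-92.7° A.
Step 7 — Complex power: S = V·I* = 0 - j0.07815 VA.
Step 8 — Real power: P = Re(S) = 0 W.
Step 9 — Reactive power: Q = Im(S) = -0.07815 VAR.
Step 10 — Apparent power: |S| = 0.07815 VA.
Step 11 — Power factor: PF = P/|S| = 0 (leading).

(a) P = 0 W  (b) Q = -0.07815 VAR  (c) S = 0.07815 VA  (d) PF = 0 (leading)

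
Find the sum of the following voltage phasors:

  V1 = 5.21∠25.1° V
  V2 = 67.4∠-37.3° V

Step 1 — Convert each phasor to rectangular form:
  V1 = 5.21·(cos(25.1°) + j·sin(25.1°)) = 4.718 + j2.21 V
  V2 = 67.4·(cos(-37.3°) + j·sin(-37.3°)) = 53.61 - j40.84 V
Step 2 — Sum components: V_total = 58.33 - j38.63 V.
Step 3 — Convert to polar: |V_total| = 69.97 V, ∠V_total = -33.5°.

V_total = 69.97∠-33.5° V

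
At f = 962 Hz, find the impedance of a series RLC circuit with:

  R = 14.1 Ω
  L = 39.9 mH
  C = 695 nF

Step 1 — Angular frequency: ω = 2π·f = 2π·962 = 6044 rad/s.
Step 2 — Component impedances:
  R: Z = R = 14.1 Ω
  L: Z = jωL = j·6044·0.0399 = 0 + j241.2 Ω
  C: Z = 1/(jωC) = -j/(ω·C) = 0 - j238 Ω
Step 3 — Series combination: Z_total = R + L + C = 14.1 + j3.127 Ω = 14.44∠12.5° Ω.

Z = 14.1 + j3.127 Ω = 14.44∠12.5° Ω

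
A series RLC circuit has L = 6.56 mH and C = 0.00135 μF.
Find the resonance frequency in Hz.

Step 1 — Resonance condition Im(Z)=0 gives ω₀ = 1/√(LC).
Step 2 — ω₀ = 1/√(0.00656·1.35e-09) = 3.36e+05 rad/s.
Step 3 — f₀ = ω₀/(2π) = 5.348e+04 Hz.

f₀ = 5.348e+04 Hz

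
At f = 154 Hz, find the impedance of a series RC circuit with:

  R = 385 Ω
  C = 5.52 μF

Step 1 — Angular frequency: ω = 2π·f = 2π·154 = 967.6 rad/s.
Step 2 — Component impedances:
  R: Z = R = 385 Ω
  C: Z = 1/(jωC) = -j/(ω·C) = 0 - j187.2 Ω
Step 3 — Series combination: Z_total = R + C = 385 - j187.2 Ω = 428.1∠-25.9° Ω.

Z = 385 - j187.2 Ω = 428.1∠-25.9° Ω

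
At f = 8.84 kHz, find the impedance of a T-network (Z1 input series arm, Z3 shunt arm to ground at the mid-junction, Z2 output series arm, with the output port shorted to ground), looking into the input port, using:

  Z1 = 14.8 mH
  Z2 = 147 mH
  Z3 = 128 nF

Step 1 — Angular frequency: ω = 2π·f = 2π·8840 = 5.554e+04 rad/s.
Step 2 — Component impedances:
  Z1: Z = jωL = j·5.554e+04·0.0148 = 0 + j822 Ω
  Z2: Z = jωL = j·5.554e+04·0.147 = 0 + j8165 Ω
  Z3: Z = 1/(jωC) = -j/(ω·C) = 0 - j140.7 Ω
Step 3 — With the output port shorted to ground, the output series arm Z2 runs from the junction to ground; the shunt arm Z3 also runs from the junction to ground. They appear in parallel: Z3 || Z2 = 0 - j143.1 Ω.
Step 4 — Series with input arm Z1: Z_in = Z1 + (Z3 || Z2) = 0 + j678.9 Ω = 678.9∠90.0° Ω.

Z = 0 + j678.9 Ω = 678.9∠90.0° Ω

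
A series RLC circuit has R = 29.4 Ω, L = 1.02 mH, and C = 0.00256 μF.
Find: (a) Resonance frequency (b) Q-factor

Step 1 — Resonance condition Im(Z)=0 gives ω₀ = 1/√(LC).
Step 2 — ω₀ = 1/√(0.00102·2.56e-09) = 6.188e+05 rad/s.
Step 3 — f₀ = ω₀/(2π) = 9.849e+04 Hz.
Step 4 — Series Q: Q = ω₀L/R = 6.188e+05·0.00102/29.4 = 21.47.

(a) f₀ = 9.849e+04 Hz  (b) Q = 21.47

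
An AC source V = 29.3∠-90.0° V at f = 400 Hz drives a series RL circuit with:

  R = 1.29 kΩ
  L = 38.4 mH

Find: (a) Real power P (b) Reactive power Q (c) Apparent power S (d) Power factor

Step 1 — Angular frequency: ω = 2π·f = 2π·400 = 2513 rad/s.
Step 2 — Component impedances:
  R: Z = R = 1290 Ω
  L: Z = jωL = j·2513·0.0384 = 0 + j96.51 Ω
Step 3 — Series combination: Z_total = R + L = 1290 + j96.51 Ω = 1294∠4.3° Ω.
Step 4 — Source phasor: V = 29.3∠-90.0° V = 0 - j29.3 V.
Step 5 — Current: I = V / Z = -0.00169 - j0.02259 A = 0.02265∠-94.3° A.
Step 6 — Complex power: S = V·I* = 0.6618 + j0.04951 VA.
Step 7 — Real power: P = Re(S) = 0.6618 W.
Step 8 — Reactive power: Q = Im(S) = 0.04951 VAR.
Step 9 — Apparent power: |S| = 0.6636 VA.
Step 10 — Power factor: PF = P/|S| = 0.9972 (lagging).

(a) P = 0.6618 W  (b) Q = 0.04951 VAR  (c) S = 0.6636 VA  (d) PF = 0.9972 (lagging)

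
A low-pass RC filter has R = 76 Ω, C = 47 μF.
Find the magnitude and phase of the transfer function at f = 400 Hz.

Step 1 — Angular frequency: ω = 2π·400 = 2513 rad/s.
Step 2 — Transfer function: H(jω) = 1/(1 + jωRC).
Step 3 — Denominator: 1 + jωRC = 1 + j·2513·76·4.7e-05 = 1 + j8.977.
Step 4 — H = 0.01226 - j0.11.
Step 5 — Magnitude: |H| = 0.1107 (-19.1 dB); phase: φ = -83.6°.

|H| = 0.1107 (-19.1 dB), φ = -83.6°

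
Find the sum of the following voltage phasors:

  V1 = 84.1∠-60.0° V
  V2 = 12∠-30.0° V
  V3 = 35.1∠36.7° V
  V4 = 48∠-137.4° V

Step 1 — Convert each phasor to rectangular form:
  V1 = 84.1·(cos(-60.0°) + j·sin(-60.0°)) = 42.05 - j72.83 V
  V2 = 12·(cos(-30.0°) + j·sin(-30.0°)) = 10.39 - j6 V
  V3 = 35.1·(cos(36.7°) + j·sin(36.7°)) = 28.14 + j20.98 V
  V4 = 48·(cos(-137.4°) + j·sin(-137.4°)) = -35.33 - j32.49 V
Step 2 — Sum components: V_total = 45.25 - j90.35 V.
Step 3 — Convert to polar: |V_total| = 101 V, ∠V_total = -63.4°.

V_total = 101∠-63.4° V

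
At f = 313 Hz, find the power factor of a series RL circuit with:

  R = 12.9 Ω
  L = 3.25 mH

Step 1 — Angular frequency: ω = 2π·f = 2π·313 = 1967 rad/s.
Step 2 — Component impedances:
  R: Z = R = 12.9 Ω
  L: Z = jωL = j·1967·0.00325 = 0 + j6.392 Ω
Step 3 — Series combination: Z_total = R + L = 12.9 + j6.392 Ω = 14.4∠26.4° Ω.
Step 4 — Power factor: PF = cos(φ) = Re(Z)/|Z| = 12.9/14.397 = 0.896.
Step 5 — Type: Im(Z) = 6.392 ⇒ lagging (phase φ = 26.4°).

PF = 0.896 (lagging, φ = 26.4°)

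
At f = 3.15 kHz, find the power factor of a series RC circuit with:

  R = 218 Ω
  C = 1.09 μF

Step 1 — Angular frequency: ω = 2π·f = 2π·3150 = 1.979e+04 rad/s.
Step 2 — Component impedances:
  R: Z = R = 218 Ω
  C: Z = 1/(jωC) = -j/(ω·C) = 0 - j46.35 Ω
Step 3 — Series combination: Z_total = R + C = 218 - j46.35 Ω = 222.9∠-12.0° Ω.
Step 4 — Power factor: PF = cos(φ) = Re(Z)/|Z| = 218/222.87 = 0.9781.
Step 5 — Type: Im(Z) = -46.35 ⇒ leading (phase φ = -12.0°).

PF = 0.9781 (leading, φ = -12.0°)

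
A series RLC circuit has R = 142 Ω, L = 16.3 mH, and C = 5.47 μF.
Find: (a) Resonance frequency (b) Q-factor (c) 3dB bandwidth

Step 1 — Resonance: ω₀ = 1/√(LC) = 1/√(0.0163·5.47e-06) = 3349 rad/s.
Step 2 — f₀ = ω₀/(2π) = 533 Hz.
Step 3 — Series Q: Q = ω₀L/R = 3349·0.0163/142 = 0.3844.
Step 4 — Bandwidth: Δω = ω₀/Q = 8712 rad/s; BW = Δω/(2π) = 1387 Hz.

(a) f₀ = 533 Hz  (b) Q = 0.3844  (c) BW = 1387 Hz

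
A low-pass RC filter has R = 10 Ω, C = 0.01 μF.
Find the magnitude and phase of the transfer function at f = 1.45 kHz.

Step 1 — Angular frequency: ω = 2π·1450 = 9111 rad/s.
Step 2 — Transfer function: H(jω) = 1/(1 + jωRC).
Step 3 — Denominator: 1 + jωRC = 1 + j·9111·10·1e-08 = 1 + j0.0009111.
Step 4 — H = 1 - j0.0009111.
Step 5 — Magnitude: |H| = 1 (-0.0 dB); phase: φ = -0.1°.

|H| = 1 (-0.0 dB), φ = -0.1°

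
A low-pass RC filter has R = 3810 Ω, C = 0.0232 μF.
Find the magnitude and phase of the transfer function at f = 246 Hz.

Step 1 — Angular frequency: ω = 2π·246 = 1546 rad/s.
Step 2 — Transfer function: H(jω) = 1/(1 + jωRC).
Step 3 — Denominator: 1 + jωRC = 1 + j·1546·3810·2.32e-08 = 1 + j0.1366.
Step 4 — H = 0.9817 - j0.1341.
Step 5 — Magnitude: |H| = 0.9908 (-0.1 dB); phase: φ = -7.8°.

|H| = 0.9908 (-0.1 dB), φ = -7.8°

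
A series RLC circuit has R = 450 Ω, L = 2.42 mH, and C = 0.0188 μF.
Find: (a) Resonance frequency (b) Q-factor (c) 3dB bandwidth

Step 1 — Resonance condition Im(Z)=0 gives ω₀ = 1/√(LC).
Step 2 — ω₀ = 1/√(0.00242·1.88e-08) = 1.483e+05 rad/s.
Step 3 — f₀ = ω₀/(2π) = 2.36e+04 Hz.
Step 4 — Series Q: Q = ω₀L/R = 1.483e+05·0.00242/450 = 0.7973.
Step 5 — 3dB bandwidth: Δω = ω₀/Q = 1.86e+05 rad/s; BW = Δω/(2π) = 2.959e+04 Hz.

(a) f₀ = 2.36e+04 Hz  (b) Q = 0.7973  (c) BW = 2.959e+04 Hz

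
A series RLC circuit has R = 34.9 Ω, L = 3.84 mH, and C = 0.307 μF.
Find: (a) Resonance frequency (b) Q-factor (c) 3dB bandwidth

Step 1 — Resonance condition Im(Z)=0 gives ω₀ = 1/√(LC).
Step 2 — ω₀ = 1/√(0.00384·3.07e-07) = 2.912e+04 rad/s.
Step 3 — f₀ = ω₀/(2π) = 4635 Hz.
Step 4 — Series Q: Q = ω₀L/R = 2.912e+04·0.00384/34.9 = 3.205.
Step 5 — 3dB bandwidth: Δω = ω₀/Q = 9089 rad/s; BW = Δω/(2π) = 1446 Hz.

(a) f₀ = 4635 Hz  (b) Q = 3.205  (c) BW = 1446 Hz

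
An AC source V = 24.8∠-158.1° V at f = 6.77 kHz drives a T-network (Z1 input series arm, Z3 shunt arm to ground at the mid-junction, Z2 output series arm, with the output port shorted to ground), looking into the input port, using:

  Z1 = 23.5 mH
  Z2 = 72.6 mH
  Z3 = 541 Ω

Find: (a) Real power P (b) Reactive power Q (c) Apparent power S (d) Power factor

Step 1 — Angular frequency: ω = 2π·f = 2π·6770 = 4.254e+04 rad/s.
Step 2 — Component impedances:
  Z1: Z = jωL = j·4.254e+04·0.0235 = 0 + j999.6 Ω
  Z2: Z = jωL = j·4.254e+04·0.0726 = 0 + j3088 Ω
  Z3: Z = R = 541 Ω
Step 3 — With the output port shorted to ground, the output series arm Z2 runs from the junction to ground; the shunt arm Z3 also runs from the junction to ground. They appear in parallel: Z3 || Z2 = 524.9 + j91.95 Ω.
Step 4 — Series with input arm Z1: Z_in = Z1 + (Z3 || Z2) = 524.9 + j1092 Ω = 1211∠64.3° Ω.
Step 5 — Source phasor: V = 24.8∠-158.1° V = -23.01 - j9.25 V.
Step 6 — Current: I = V / Z = -0.01512 + j0.01381 A = 0.02048∠137.6° A.
Step 7 — Complex power: S = V·I* = 0.2201 + j0.4576 VA.
Step 8 — Real power: P = Re(S) = 0.2201 W.
Step 9 — Reactive power: Q = Im(S) = 0.4576 VAR.
Step 10 — Apparent power: |S| = 0.5078 VA.
Step 11 — Power factor: PF = P/|S| = 0.4334 (lagging).

(a) P = 0.2201 W  (b) Q = 0.4576 VAR  (c) S = 0.5078 VA  (d) PF = 0.4334 (lagging)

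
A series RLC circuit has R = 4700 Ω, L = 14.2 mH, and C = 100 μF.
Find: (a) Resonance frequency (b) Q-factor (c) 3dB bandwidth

Step 1 — Resonance: ω₀ = 1/√(LC) = 1/√(0.0142·0.0001) = 839.2 rad/s.
Step 2 — f₀ = ω₀/(2π) = 133.6 Hz.
Step 3 — Series Q: Q = ω₀L/R = 839.2·0.0142/4700 = 0.002535.
Step 4 — Bandwidth: Δω = ω₀/Q = 3.31e+05 rad/s; BW = Δω/(2π) = 5.268e+04 Hz.

(a) f₀ = 133.6 Hz  (b) Q = 0.002535  (c) BW = 5.268e+04 Hz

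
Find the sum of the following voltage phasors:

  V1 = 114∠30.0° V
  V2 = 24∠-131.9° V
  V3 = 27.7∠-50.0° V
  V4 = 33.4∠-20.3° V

Step 1 — Convert each phasor to rectangular form:
  V1 = 114·(cos(30.0°) + j·sin(30.0°)) = 98.73 + j57 V
  V2 = 24·(cos(-131.9°) + j·sin(-131.9°)) = -16.03 - j17.86 V
  V3 = 27.7·(cos(-50.0°) + j·sin(-50.0°)) = 17.81 - j21.22 V
  V4 = 33.4·(cos(-20.3°) + j·sin(-20.3°)) = 31.33 - j11.59 V
Step 2 — Sum components: V_total = 131.8 + j6.329 V.
Step 3 — Convert to polar: |V_total| = 132 V, ∠V_total = 2.7°.

V_total = 132∠2.7° V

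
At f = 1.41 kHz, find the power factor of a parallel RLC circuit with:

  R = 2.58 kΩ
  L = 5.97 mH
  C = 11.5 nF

Step 1 — Angular frequency: ω = 2π·f = 2π·1410 = 8859 rad/s.
Step 2 — Component impedances:
  R: Z = R = 2580 Ω
  L: Z = jωL = j·8859·0.00597 = 0 + j52.89 Ω
  C: Z = 1/(jωC) = -j/(ω·C) = 0 - j9815 Ω
Step 3 — Parallel combination: 1/Z_total = 1/R + 1/L + 1/C; Z_total = 1.096 + j53.15 Ω = 53.17∠88.8° Ω.
Step 4 — Power factor: PF = cos(φ) = Re(Z)/|Z| = 1.096/53.17 = 0.02061.
Step 5 — Type: Im(Z) = 53.15 ⇒ lagging (phase φ = 88.8°).

PF = 0.02061 (lagging, φ = 88.8°)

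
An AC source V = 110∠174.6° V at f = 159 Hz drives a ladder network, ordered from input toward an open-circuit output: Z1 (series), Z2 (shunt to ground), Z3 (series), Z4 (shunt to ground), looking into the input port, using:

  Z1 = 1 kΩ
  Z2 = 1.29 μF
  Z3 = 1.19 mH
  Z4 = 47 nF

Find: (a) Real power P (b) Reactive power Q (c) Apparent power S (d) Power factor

Step 1 — Angular frequency: ω = 2π·f = 2π·159 = 999 rad/s.
Step 2 — Component impedances:
  Z1: Z = R = 1000 Ω
  Z2: Z = 1/(jωC) = -j/(ω·C) = 0 - j775.9 Ω
  Z3: Z = jωL = j·999·0.00119 = 0 + j1.189 Ω
  Z4: Z = 1/(jωC) = -j/(ω·C) = 0 - j2.13e+04 Ω
Step 3 — Ladder network (open output): work backward from the far end, alternating series and parallel combinations. Z_in = 1000 - j748.7 Ω = 1249∠-36.8° Ω.
Step 4 — Source phasor: V = 110∠174.6° V = -109.5 + j10.35 V.
Step 5 — Current: I = V / Z = -0.07514 - j0.04591 A = 0.08806∠-148.6° A.
Step 6 — Complex power: S = V·I* = 7.754 - j5.805 VA.
Step 7 — Real power: P = Re(S) = 7.754 W.
Step 8 — Reactive power: Q = Im(S) = -5.805 VAR.
Step 9 — Apparent power: |S| = 9.686 VA.
Step 10 — Power factor: PF = P/|S| = 0.8005 (leading).

(a) P = 7.754 W  (b) Q = -5.805 VAR  (c) S = 9.686 VA  (d) PF = 0.8005 (leading)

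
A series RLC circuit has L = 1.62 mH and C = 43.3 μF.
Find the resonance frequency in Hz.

Step 1 — Resonance condition Im(Z)=0 gives ω₀ = 1/√(LC).
Step 2 — ω₀ = 1/√(0.00162·4.33e-05) = 3776 rad/s.
Step 3 — f₀ = ω₀/(2π) = 600.9 Hz.

f₀ = 600.9 Hz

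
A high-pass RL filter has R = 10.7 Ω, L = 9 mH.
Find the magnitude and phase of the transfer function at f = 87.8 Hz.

Step 1 — Angular frequency: ω = 2π·87.8 = 551.7 rad/s.
Step 2 — Transfer function: H(jω) = jωL/(R + jωL).
Step 3 — Numerator jωL = j·4.965; denominator R + jωL = 10.7 + j4.965.
Step 4 — H = 0.1772 + j0.3818.
Step 5 — Magnitude: |H| = 0.4209 (-7.5 dB); phase: φ = 65.1°.

|H| = 0.4209 (-7.5 dB), φ = 65.1°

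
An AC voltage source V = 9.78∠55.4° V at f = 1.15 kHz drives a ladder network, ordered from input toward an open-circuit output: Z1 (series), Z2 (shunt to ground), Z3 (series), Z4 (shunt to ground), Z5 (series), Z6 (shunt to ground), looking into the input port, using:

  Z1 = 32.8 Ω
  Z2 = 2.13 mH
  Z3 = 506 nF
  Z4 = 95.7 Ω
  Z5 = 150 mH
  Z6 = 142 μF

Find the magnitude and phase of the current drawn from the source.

Step 1 — Angular frequency: ω = 2π·f = 2π·1150 = 7226 rad/s.
Step 2 — Component impedances:
  Z1: Z = R = 32.8 Ω
  Z2: Z = jωL = j·7226·0.00213 = 0 + j15.39 Ω
  Z3: Z = 1/(jωC) = -j/(ω·C) = 0 - j273.5 Ω
  Z4: Z = R = 95.7 Ω
  Z5: Z = jωL = j·7226·0.15 = 0 + j1084 Ω
  Z6: Z = 1/(jωC) = -j/(ω·C) = 0 - j0.9746 Ω
Step 3 — Ladder network (open output): work backward from the far end, alternating series and parallel combinations. Z_in = 33.12 + j16.22 Ω = 36.87∠26.1° Ω.
Step 4 — Source phasor: V = 9.78∠55.4° V = 5.554 + j8.05 V.
Step 5 — Ohm's law: I = V / Z_total = (5.554 + j8.05) / (33.12 + j16.22) = 0.2313 + j0.1298 A.
Step 6 — Convert to polar: |I| = 0.2652 A, ∠I = 29.3°.

I = 0.2652∠29.3° A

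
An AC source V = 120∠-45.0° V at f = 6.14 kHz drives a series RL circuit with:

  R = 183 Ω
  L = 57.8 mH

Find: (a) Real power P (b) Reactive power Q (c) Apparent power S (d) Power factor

Step 1 — Angular frequency: ω = 2π·f = 2π·6140 = 3.858e+04 rad/s.
Step 2 — Component impedances:
  R: Z = R = 183 Ω
  L: Z = jωL = j·3.858e+04·0.0578 = 0 + j2230 Ω
Step 3 — Series combination: Z_total = R + L = 183 + j2230 Ω = 2237∠85.3° Ω.
Step 4 — Source phasor: V = 120∠-45.0° V = 84.85 - j84.85 V.
Step 5 — Current: I = V / Z = -0.0347 - j0.0409 A = 0.05363∠-130.3° A.
Step 6 — Complex power: S = V·I* = 0.5264 + j6.415 VA.
Step 7 — Real power: P = Re(S) = 0.5264 W.
Step 8 — Reactive power: Q = Im(S) = 6.415 VAR.
Step 9 — Apparent power: |S| = 6.436 VA.
Step 10 — Power factor: PF = P/|S| = 0.08179 (lagging).

(a) P = 0.5264 W  (b) Q = 6.415 VAR  (c) S = 6.436 VA  (d) PF = 0.08179 (lagging)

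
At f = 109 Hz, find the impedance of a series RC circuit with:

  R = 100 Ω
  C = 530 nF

Step 1 — Angular frequency: ω = 2π·f = 2π·109 = 684.9 rad/s.
Step 2 — Component impedances:
  R: Z = R = 100 Ω
  C: Z = 1/(jωC) = -j/(ω·C) = 0 - j2755 Ω
Step 3 — Series combination: Z_total = R + C = 100 - j2755 Ω = 2757∠-87.9° Ω.

Z = 100 - j2755 Ω = 2757∠-87.9° Ω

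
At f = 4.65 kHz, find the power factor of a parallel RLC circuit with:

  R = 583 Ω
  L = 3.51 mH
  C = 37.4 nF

Step 1 — Angular frequency: ω = 2π·f = 2π·4650 = 2.922e+04 rad/s.
Step 2 — Component impedances:
  R: Z = R = 583 Ω
  L: Z = jωL = j·2.922e+04·0.00351 = 0 + j102.6 Ω
  C: Z = 1/(jωC) = -j/(ω·C) = 0 - j915.2 Ω
Step 3 — Parallel combination: 1/Z_total = 1/R + 1/L + 1/C; Z_total = 22.02 + j111.1 Ω = 113.3∠78.8° Ω.
Step 4 — Power factor: PF = cos(φ) = Re(Z)/|Z| = 22.015/113.29 = 0.1943.
Step 5 — Type: Im(Z) = 111.1 ⇒ lagging (phase φ = 78.8°).

PF = 0.1943 (lagging, φ = 78.8°)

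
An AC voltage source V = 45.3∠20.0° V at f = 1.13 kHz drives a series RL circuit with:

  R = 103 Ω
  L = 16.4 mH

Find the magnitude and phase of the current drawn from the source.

Step 1 — Angular frequency: ω = 2π·f = 2π·1130 = 7100 rad/s.
Step 2 — Component impedances:
  R: Z = R = 103 Ω
  L: Z = jωL = j·7100·0.0164 = 0 + j116.4 Ω
Step 3 — Series combination: Z_total = R + L = 103 + j116.4 Ω = 155.5∠48.5° Ω.
Step 4 — Source phasor: V = 45.3∠20.0° V = 42.57 + j15.49 V.
Step 5 — Ohm's law: I = V / Z_total = (42.57 + j15.49) / (103 + j116.4) = 0.2561 - j0.1391 A.
Step 6 — Convert to polar: |I| = 0.2914 A, ∠I = -28.5°.

I = 0.2914∠-28.5° A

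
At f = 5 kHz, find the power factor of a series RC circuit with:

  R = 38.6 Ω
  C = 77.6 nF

Step 1 — Angular frequency: ω = 2π·f = 2π·5000 = 3.142e+04 rad/s.
Step 2 — Component impedances:
  R: Z = R = 38.6 Ω
  C: Z = 1/(jωC) = -j/(ω·C) = 0 - j410.2 Ω
Step 3 — Series combination: Z_total = R + C = 38.6 - j410.2 Ω = 412∠-84.6° Ω.
Step 4 — Power factor: PF = cos(φ) = Re(Z)/|Z| = 38.6/412 = 0.09369.
Step 5 — Type: Im(Z) = -410.2 ⇒ leading (phase φ = -84.6°).

PF = 0.09369 (leading, φ = -84.6°)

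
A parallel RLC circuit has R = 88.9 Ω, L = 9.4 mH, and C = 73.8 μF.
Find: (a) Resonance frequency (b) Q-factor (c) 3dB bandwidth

Step 1 — Resonance: ω₀ = 1/√(LC) = 1/√(0.0094·7.38e-05) = 1201 rad/s.
Step 2 — f₀ = ω₀/(2π) = 191.1 Hz.
Step 3 — Parallel Q: Q = R/(ω₀L) = 88.9/(1201·0.0094) = 7.877.
Step 4 — Bandwidth: Δω = ω₀/Q = 152.4 rad/s; BW = Δω/(2π) = 24.26 Hz.

(a) f₀ = 191.1 Hz  (b) Q = 7.877  (c) BW = 24.26 Hz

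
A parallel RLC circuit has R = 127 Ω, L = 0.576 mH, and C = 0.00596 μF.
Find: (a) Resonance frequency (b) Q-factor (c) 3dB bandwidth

Step 1 — Resonance: ω₀ = 1/√(LC) = 1/√(0.000576·5.96e-09) = 5.397e+05 rad/s.
Step 2 — f₀ = ω₀/(2π) = 8.59e+04 Hz.
Step 3 — Parallel Q: Q = R/(ω₀L) = 127/(5.397e+05·0.000576) = 0.4085.
Step 4 — Bandwidth: Δω = ω₀/Q = 1.321e+06 rad/s; BW = Δω/(2π) = 2.103e+05 Hz.

(a) f₀ = 8.59e+04 Hz  (b) Q = 0.4085  (c) BW = 2.103e+05 Hz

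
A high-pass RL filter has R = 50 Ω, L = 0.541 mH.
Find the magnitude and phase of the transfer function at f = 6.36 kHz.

Step 1 — Angular frequency: ω = 2π·6360 = 3.996e+04 rad/s.
Step 2 — Transfer function: H(jω) = jωL/(R + jωL).
Step 3 — Numerator jωL = j·21.62; denominator R + jωL = 50 + j21.62.
Step 4 — H = 0.1575 + j0.3643.
Step 5 — Magnitude: |H| = 0.3969 (-8.0 dB); phase: φ = 66.6°.

|H| = 0.3969 (-8.0 dB), φ = 66.6°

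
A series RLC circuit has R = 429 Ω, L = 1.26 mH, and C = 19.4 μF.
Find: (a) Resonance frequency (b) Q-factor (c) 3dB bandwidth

Step 1 — Resonance: ω₀ = 1/√(LC) = 1/√(0.00126·1.94e-05) = 6396 rad/s.
Step 2 — f₀ = ω₀/(2π) = 1018 Hz.
Step 3 — Series Q: Q = ω₀L/R = 6396·0.00126/429 = 0.01879.
Step 4 — Bandwidth: Δω = ω₀/Q = 3.405e+05 rad/s; BW = Δω/(2π) = 5.419e+04 Hz.

(a) f₀ = 1018 Hz  (b) Q = 0.01879  (c) BW = 5.419e+04 Hz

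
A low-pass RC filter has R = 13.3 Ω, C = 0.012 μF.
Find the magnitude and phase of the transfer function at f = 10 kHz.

Step 1 — Angular frequency: ω = 2π·1e+04 = 6.283e+04 rad/s.
Step 2 — Transfer function: H(jω) = 1/(1 + jωRC).
Step 3 — Denominator: 1 + jωRC = 1 + j·6.283e+04·13.3·1.2e-08 = 1 + j0.01003.
Step 4 — H = 0.9999 - j0.01003.
Step 5 — Magnitude: |H| = 0.9999 (-0.0 dB); phase: φ = -0.6°.

|H| = 0.9999 (-0.0 dB), φ = -0.6°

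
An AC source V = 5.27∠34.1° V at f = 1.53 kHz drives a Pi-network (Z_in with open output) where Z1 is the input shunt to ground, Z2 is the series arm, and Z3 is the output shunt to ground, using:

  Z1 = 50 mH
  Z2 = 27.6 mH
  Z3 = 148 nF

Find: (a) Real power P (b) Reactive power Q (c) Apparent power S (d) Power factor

Step 1 — Angular frequency: ω = 2π·f = 2π·1530 = 9613 rad/s.
Step 2 — Component impedances:
  Z1: Z = jωL = j·9613·0.05 = 0 + j480.7 Ω
  Z2: Z = jωL = j·9613·0.0276 = 0 + j265.3 Ω
  Z3: Z = 1/(jωC) = -j/(ω·C) = 0 - j702.9 Ω
Step 3 — With open output, the series arm Z2 and the output shunt Z3 appear in series to ground: Z2 + Z3 = 0 - j437.5 Ω.
Step 4 — Parallel with input shunt Z1: Z_in = Z1 || (Z2 + Z3) = 0 - j4876 Ω = 4876∠-90.0° Ω.
Step 5 — Source phasor: V = 5.27∠34.1° V = 4.364 + j2.955 V.
Step 6 — Current: I = V / Z = -0.000606 + j0.000895 A = 0.001081∠124.1° A.
Step 7 — Complex power: S = V·I* = 0 - j0.005696 VA.
Step 8 — Real power: P = Re(S) = 0 W.
Step 9 — Reactive power: Q = Im(S) = -0.005696 VAR.
Step 10 — Apparent power: |S| = 0.005696 VA.
Step 11 — Power factor: PF = P/|S| = 0 (leading).

(a) P = 0 W  (b) Q = -0.005696 VAR  (c) S = 0.005696 VA  (d) PF = 0 (leading)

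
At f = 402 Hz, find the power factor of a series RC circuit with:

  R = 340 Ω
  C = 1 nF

Step 1 — Angular frequency: ω = 2π·f = 2π·402 = 2526 rad/s.
Step 2 — Component impedances:
  R: Z = R = 340 Ω
  C: Z = 1/(jωC) = -j/(ω·C) = 0 - j3.959e+05 Ω
Step 3 — Series combination: Z_total = R + C = 340 - j3.959e+05 Ω = 3.959e+05∠-90.0° Ω.
Step 4 — Power factor: PF = cos(φ) = Re(Z)/|Z| = 340/3.959e+05 = 0.0008588.
Step 5 — Type: Im(Z) = -3.959e+05 ⇒ leading (phase φ = -90.0°).

PF = 0.0008588 (leading, φ = -90.0°)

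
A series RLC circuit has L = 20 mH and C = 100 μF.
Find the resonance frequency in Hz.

Step 1 — Resonance condition Im(Z)=0 gives ω₀ = 1/√(LC).
Step 2 — ω₀ = 1/√(0.02·0.0001) = 707.1 rad/s.
Step 3 — f₀ = ω₀/(2π) = 112.5 Hz.

f₀ = 112.5 Hz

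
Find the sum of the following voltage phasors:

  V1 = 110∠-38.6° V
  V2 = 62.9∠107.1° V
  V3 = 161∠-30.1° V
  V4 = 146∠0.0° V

Step 1 — Convert each phasor to rectangular form:
  V1 = 110·(cos(-38.6°) + j·sin(-38.6°)) = 85.97 - j68.63 V
  V2 = 62.9·(cos(107.1°) + j·sin(107.1°)) = -18.5 + j60.12 V
  V3 = 161·(cos(-30.1°) + j·sin(-30.1°)) = 139.3 - j80.74 V
  V4 = 146·(cos(0.0°) + j·sin(0.0°)) = 146 V
Step 2 — Sum components: V_total = 352.8 - j89.25 V.
Step 3 — Convert to polar: |V_total| = 363.9 V, ∠V_total = -14.2°.

V_total = 363.9∠-14.2° V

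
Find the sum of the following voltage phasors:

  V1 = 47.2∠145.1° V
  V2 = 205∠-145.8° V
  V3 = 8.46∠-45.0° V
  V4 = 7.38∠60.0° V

Step 1 — Convert each phasor to rectangular form:
  V1 = 47.2·(cos(145.1°) + j·sin(145.1°)) = -38.71 + j27.01 V
  V2 = 205·(cos(-145.8°) + j·sin(-145.8°)) = -169.6 - j115.2 V
  V3 = 8.46·(cos(-45.0°) + j·sin(-45.0°)) = 5.982 - j5.982 V
  V4 = 7.38·(cos(60.0°) + j·sin(60.0°)) = 3.69 + j6.391 V
Step 2 — Sum components: V_total = -198.6 - j87.81 V.
Step 3 — Convert to polar: |V_total| = 217.1 V, ∠V_total = -156.1°.

V_total = 217.1∠-156.1° V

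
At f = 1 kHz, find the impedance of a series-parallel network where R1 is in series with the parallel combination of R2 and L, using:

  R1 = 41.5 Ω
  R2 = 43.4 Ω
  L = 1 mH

Step 1 — Angular frequency: ω = 2π·f = 2π·1000 = 6283 rad/s.
Step 2 — Component impedances:
  R1: Z = R = 41.5 Ω
  R2: Z = R = 43.4 Ω
  L: Z = jωL = j·6283·0.001 = 0 + j6.283 Ω
Step 3 — Parallel branch: R2 || L = 1/(1/R2 + 1/L) = 0.891 + j6.154 Ω.
Step 4 — Series with R1: Z_total = R1 + (R2 || L) = 42.39 + j6.154 Ω = 42.84∠8.3° Ω.

Z = 42.39 + j6.154 Ω = 42.84∠8.3° Ω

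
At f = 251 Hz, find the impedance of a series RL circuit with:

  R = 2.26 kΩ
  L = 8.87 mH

Step 1 — Angular frequency: ω = 2π·f = 2π·251 = 1577 rad/s.
Step 2 — Component impedances:
  R: Z = R = 2260 Ω
  L: Z = jωL = j·1577·0.00887 = 0 + j13.99 Ω
Step 3 — Series combination: Z_total = R + L = 2260 + j13.99 Ω = 2260∠0.4° Ω.

Z = 2260 + j13.99 Ω = 2260∠0.4° Ω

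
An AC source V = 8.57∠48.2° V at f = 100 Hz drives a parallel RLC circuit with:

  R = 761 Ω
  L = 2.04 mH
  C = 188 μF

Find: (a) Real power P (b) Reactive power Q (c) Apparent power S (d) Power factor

Step 1 — Angular frequency: ω = 2π·f = 2π·100 = 628.3 rad/s.
Step 2 — Component impedances:
  R: Z = R = 761 Ω
  L: Z = jωL = j·628.3·0.00204 = 0 + j1.282 Ω
  C: Z = 1/(jωC) = -j/(ω·C) = 0 - j8.466 Ω
Step 3 — Parallel combination: 1/Z_total = 1/R + 1/L + 1/C; Z_total = 0.002998 + j1.51 Ω = 1.51∠89.9° Ω.
Step 4 — Source phasor: V = 8.57∠48.2° V = 5.712 + j6.389 V.
Step 5 — Current: I = V / Z = 4.237 - j3.773 A = 5.674∠-41.7° A.
Step 6 — Complex power: S = V·I* = 0.09651 + j48.62 VA.
Step 7 — Real power: P = Re(S) = 0.09651 W.
Step 8 — Reactive power: Q = Im(S) = 48.62 VAR.
Step 9 — Apparent power: |S| = 48.62 VA.
Step 10 — Power factor: PF = P/|S| = 0.001985 (lagging).

(a) P = 0.09651 W  (b) Q = 48.62 VAR  (c) S = 48.62 VA  (d) PF = 0.001985 (lagging)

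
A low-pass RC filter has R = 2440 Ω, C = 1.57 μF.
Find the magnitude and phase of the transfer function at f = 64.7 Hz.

Step 1 — Angular frequency: ω = 2π·64.7 = 406.5 rad/s.
Step 2 — Transfer function: H(jω) = 1/(1 + jωRC).
Step 3 — Denominator: 1 + jωRC = 1 + j·406.5·2440·1.57e-06 = 1 + j1.557.
Step 4 — H = 0.292 - j0.4547.
Step 5 — Magnitude: |H| = 0.5403 (-5.3 dB); phase: φ = -57.3°.

|H| = 0.5403 (-5.3 dB), φ = -57.3°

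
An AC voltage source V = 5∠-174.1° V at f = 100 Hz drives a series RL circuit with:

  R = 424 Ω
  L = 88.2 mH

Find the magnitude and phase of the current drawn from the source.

Step 1 — Angular frequency: ω = 2π·f = 2π·100 = 628.3 rad/s.
Step 2 — Component impedances:
  R: Z = R = 424 Ω
  L: Z = jωL = j·628.3·0.0882 = 0 + j55.42 Ω
Step 3 — Series combination: Z_total = R + L = 424 + j55.42 Ω = 427.6∠7.4° Ω.
Step 4 — Source phasor: V = 5∠-174.1° V = -4.974 - j0.514 V.
Step 5 — Ohm's law: I = V / Z_total = (-4.974 - j0.514) / (424 + j55.42) = -0.01169 + j0.0003156 A.
Step 6 — Convert to polar: |I| = 0.01169 A, ∠I = 178.5°.

I = 0.01169∠178.5° A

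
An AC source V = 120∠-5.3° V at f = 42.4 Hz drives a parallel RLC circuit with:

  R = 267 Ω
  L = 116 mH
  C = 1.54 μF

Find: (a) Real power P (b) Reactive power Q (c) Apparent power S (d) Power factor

Step 1 — Angular frequency: ω = 2π·f = 2π·42.4 = 266.4 rad/s.
Step 2 — Component impedances:
  R: Z = R = 267 Ω
  L: Z = jωL = j·266.4·0.116 = 0 + j30.9 Ω
  C: Z = 1/(jωC) = -j/(ω·C) = 0 - j2437 Ω
Step 3 — Parallel combination: 1/Z_total = 1/R + 1/L + 1/C; Z_total = 3.62 + j30.88 Ω = 31.09∠83.3° Ω.
Step 4 — Source phasor: V = 120∠-5.3° V = 119.5 - j11.08 V.
Step 5 — Current: I = V / Z = 0.09338 - j3.859 A = 3.86∠-88.6° A.
Step 6 — Complex power: S = V·I* = 53.93 + j460.1 VA.
Step 7 — Real power: P = Re(S) = 53.93 W.
Step 8 — Reactive power: Q = Im(S) = 460.1 VAR.
Step 9 — Apparent power: |S| = 463.2 VA.
Step 10 — Power factor: PF = P/|S| = 0.1164 (lagging).

(a) P = 53.93 W  (b) Q = 460.1 VAR  (c) S = 463.2 VA  (d) PF = 0.1164 (lagging)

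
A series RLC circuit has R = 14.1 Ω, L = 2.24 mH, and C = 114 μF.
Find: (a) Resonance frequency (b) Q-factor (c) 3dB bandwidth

Step 1 — Resonance condition Im(Z)=0 gives ω₀ = 1/√(LC).
Step 2 — ω₀ = 1/√(0.00224·0.000114) = 1979 rad/s.
Step 3 — f₀ = ω₀/(2π) = 315 Hz.
Step 4 — Series Q: Q = ω₀L/R = 1979·0.00224/14.1 = 0.3144.
Step 5 — 3dB bandwidth: Δω = ω₀/Q = 6295 rad/s; BW = Δω/(2π) = 1002 Hz.

(a) f₀ = 315 Hz  (b) Q = 0.3144  (c) BW = 1002 Hz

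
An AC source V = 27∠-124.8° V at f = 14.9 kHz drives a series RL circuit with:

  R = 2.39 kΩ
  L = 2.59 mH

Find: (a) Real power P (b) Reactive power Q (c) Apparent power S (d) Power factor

Step 1 — Angular frequency: ω = 2π·f = 2π·1.49e+04 = 9.362e+04 rad/s.
Step 2 — Component impedances:
  R: Z = R = 2390 Ω
  L: Z = jωL = j·9.362e+04·0.00259 = 0 + j242.5 Ω
Step 3 — Series combination: Z_total = R + L = 2390 + j242.5 Ω = 2402∠5.8° Ω.
Step 4 — Source phasor: V = 27∠-124.8° V = -15.41 - j22.17 V.
Step 5 — Current: I = V / Z = -0.007313 - j0.008535 A = 0.01124∠-130.6° A.
Step 6 — Complex power: S = V·I* = 0.3019 + j0.03063 VA.
Step 7 — Real power: P = Re(S) = 0.3019 W.
Step 8 — Reactive power: Q = Im(S) = 0.03063 VAR.
Step 9 — Apparent power: |S| = 0.3035 VA.
Step 10 — Power factor: PF = P/|S| = 0.9949 (lagging).

(a) P = 0.3019 W  (b) Q = 0.03063 VAR  (c) S = 0.3035 VA  (d) PF = 0.9949 (lagging)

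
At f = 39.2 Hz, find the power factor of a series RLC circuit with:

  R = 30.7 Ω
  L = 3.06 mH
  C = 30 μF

Step 1 — Angular frequency: ω = 2π·f = 2π·39.2 = 246.3 rad/s.
Step 2 — Component impedances:
  R: Z = R = 30.7 Ω
  L: Z = jωL = j·246.3·0.00306 = 0 + j0.7537 Ω
  C: Z = 1/(jωC) = -j/(ω·C) = 0 - j135.3 Ω
Step 3 — Series combination: Z_total = R + L + C = 30.7 - j134.6 Ω = 138∠-77.1° Ω.
Step 4 — Power factor: PF = cos(φ) = Re(Z)/|Z| = 30.7/138.04 = 0.2224.
Step 5 — Type: Im(Z) = -134.6 ⇒ leading (phase φ = -77.1°).

PF = 0.2224 (leading, φ = -77.1°)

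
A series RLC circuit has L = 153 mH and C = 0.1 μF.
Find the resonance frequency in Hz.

Step 1 — Resonance condition Im(Z)=0 gives ω₀ = 1/√(LC).
Step 2 — ω₀ = 1/√(0.153·1e-07) = 8085 rad/s.
Step 3 — f₀ = ω₀/(2π) = 1287 Hz.

f₀ = 1287 Hz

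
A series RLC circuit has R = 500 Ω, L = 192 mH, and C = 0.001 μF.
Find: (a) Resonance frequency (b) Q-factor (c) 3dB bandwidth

Step 1 — Resonance condition Im(Z)=0 gives ω₀ = 1/√(LC).
Step 2 — ω₀ = 1/√(0.192·1e-09) = 7.217e+04 rad/s.
Step 3 — f₀ = ω₀/(2π) = 1.149e+04 Hz.
Step 4 — Series Q: Q = ω₀L/R = 7.217e+04·0.192/500 = 27.71.
Step 5 — 3dB bandwidth: Δω = ω₀/Q = 2604 rad/s; BW = Δω/(2π) = 414.5 Hz.

(a) f₀ = 1.149e+04 Hz  (b) Q = 27.71  (c) BW = 414.5 Hz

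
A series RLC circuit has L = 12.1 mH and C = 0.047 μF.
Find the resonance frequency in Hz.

Step 1 — Resonance condition Im(Z)=0 gives ω₀ = 1/√(LC).
Step 2 — ω₀ = 1/√(0.0121·4.7e-08) = 4.193e+04 rad/s.
Step 3 — f₀ = ω₀/(2π) = 6674 Hz.

f₀ = 6674 Hz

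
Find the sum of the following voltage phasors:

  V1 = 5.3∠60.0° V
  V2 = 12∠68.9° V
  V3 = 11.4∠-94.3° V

Step 1 — Convert each phasor to rectangular form:
  V1 = 5.3·(cos(60.0°) + j·sin(60.0°)) = 2.65 + j4.59 V
  V2 = 12·(cos(68.9°) + j·sin(68.9°)) = 4.32 + j11.2 V
  V3 = 11.4·(cos(-94.3°) + j·sin(-94.3°)) = -0.8548 - j11.37 V
Step 2 — Sum components: V_total = 6.115 + j4.417 V.
Step 3 — Convert to polar: |V_total| = 7.544 V, ∠V_total = 35.8°.

V_total = 7.544∠35.8° V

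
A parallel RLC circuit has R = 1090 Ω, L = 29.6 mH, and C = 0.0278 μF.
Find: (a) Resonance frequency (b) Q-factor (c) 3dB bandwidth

Step 1 — Resonance: ω₀ = 1/√(LC) = 1/√(0.0296·2.78e-08) = 3.486e+04 rad/s.
Step 2 — f₀ = ω₀/(2π) = 5548 Hz.
Step 3 — Parallel Q: Q = R/(ω₀L) = 1090/(3.486e+04·0.0296) = 1.056.
Step 4 — Bandwidth: Δω = ω₀/Q = 3.3e+04 rad/s; BW = Δω/(2π) = 5252 Hz.

(a) f₀ = 5548 Hz  (b) Q = 1.056  (c) BW = 5252 Hz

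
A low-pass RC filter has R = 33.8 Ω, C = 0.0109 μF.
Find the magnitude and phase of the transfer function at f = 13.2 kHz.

Step 1 — Angular frequency: ω = 2π·1.32e+04 = 8.294e+04 rad/s.
Step 2 — Transfer function: H(jω) = 1/(1 + jωRC).
Step 3 — Denominator: 1 + jωRC = 1 + j·8.294e+04·33.8·1.09e-08 = 1 + j0.03056.
Step 4 — H = 0.9991 - j0.03053.
Step 5 — Magnitude: |H| = 0.9995 (-0.0 dB); phase: φ = -1.8°.

|H| = 0.9995 (-0.0 dB), φ = -1.8°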